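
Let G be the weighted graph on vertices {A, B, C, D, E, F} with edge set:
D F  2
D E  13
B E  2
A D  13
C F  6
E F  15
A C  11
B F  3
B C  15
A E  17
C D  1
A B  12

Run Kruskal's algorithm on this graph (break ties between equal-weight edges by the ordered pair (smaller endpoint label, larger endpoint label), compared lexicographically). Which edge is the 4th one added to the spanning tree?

Kruskal's algorithm — process edges by increasing weight (ties by edge label):
C D (1): add — endpoints in different components.
B E (2): add — endpoints in different components.
D F (2): add — endpoints in different components.
B F (3): add — endpoints in different components.
C F (6): skip — C and F already connected.
A C (11): add — endpoints in different components.
The 4th edge added is B F.

B-F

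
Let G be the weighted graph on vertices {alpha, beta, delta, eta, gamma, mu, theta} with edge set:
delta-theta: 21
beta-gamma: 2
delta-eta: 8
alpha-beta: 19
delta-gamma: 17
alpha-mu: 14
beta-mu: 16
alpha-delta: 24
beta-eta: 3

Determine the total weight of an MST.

Sort edges by weight, then run Kruskal:
beta-gamma (2): add. Components now {theta} {beta,gamma} {delta} {mu} {eta} {alpha}
beta-eta (3): add. Components now {theta} {beta,eta,gamma} {delta} {mu} {alpha}
delta-eta (8): add. Components now {theta} {beta,delta,eta,gamma} {mu} {alpha}
alpha-mu (14): add. Components now {theta} {beta,delta,eta,gamma} {alpha,mu}
beta-mu (16): add. Components now {theta} {alpha,beta,delta,eta,gamma,mu}
delta-gamma (17): skip — delta and gamma already connected.
alpha-beta (19): skip — beta and alpha already connected.
delta-theta (21): add. Components now {alpha,beta,delta,eta,gamma,mu,theta}
MST edges: beta-gamma, beta-eta, delta-eta, alpha-mu, beta-mu, delta-theta; total weight 2+3+8+14+16+21 = 64.

64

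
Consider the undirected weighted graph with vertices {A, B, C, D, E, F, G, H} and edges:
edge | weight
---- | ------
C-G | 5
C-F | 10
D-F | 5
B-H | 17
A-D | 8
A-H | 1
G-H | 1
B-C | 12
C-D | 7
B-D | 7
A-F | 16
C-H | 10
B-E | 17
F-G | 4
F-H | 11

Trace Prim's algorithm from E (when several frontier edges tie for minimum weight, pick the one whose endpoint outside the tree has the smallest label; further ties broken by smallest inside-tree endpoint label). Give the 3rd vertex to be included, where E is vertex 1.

Prim's algorithm from E:
Step 1: cheapest edge leaving the tree is B-E (17); add B.
Step 2: cheapest edge leaving the tree is B-D (7); add D.
Step 3: cheapest edge leaving the tree is D-F (5); add F.
Step 4: cheapest edge leaving the tree is F-G (4); add G.
Step 5: cheapest edge leaving the tree is G-H (1); add H.
Step 6: cheapest edge leaving the tree is A-H (1); add A.
Step 7: cheapest edge leaving the tree is C-G (5); add C.
Vertex order: E, B, D, F, G, H, A, C. The 3rd vertex is D.

D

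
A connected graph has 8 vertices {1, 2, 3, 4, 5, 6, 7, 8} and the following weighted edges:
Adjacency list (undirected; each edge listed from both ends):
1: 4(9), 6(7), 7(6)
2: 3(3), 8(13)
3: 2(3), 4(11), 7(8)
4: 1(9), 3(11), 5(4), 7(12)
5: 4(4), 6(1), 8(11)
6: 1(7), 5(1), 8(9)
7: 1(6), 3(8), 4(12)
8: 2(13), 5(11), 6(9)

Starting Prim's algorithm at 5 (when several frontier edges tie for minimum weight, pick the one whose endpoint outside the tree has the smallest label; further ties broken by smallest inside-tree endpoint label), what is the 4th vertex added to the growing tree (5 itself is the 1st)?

Prim, starting at 5.
Step 1: frontier [5 6 1, 4 5 4, 5 8 11] → take 5 6 (1); add 6.
Step 2: frontier [4 5 4, 5 8 11, 1 6 7, 6 8 9] → take 4 5 (4); add 4.
Step 3: frontier [1 4 9, 3 4 11, 4 7 12, 5 8 11, 1 6 7, 6 8 9] → take 1 6 (7); add 1.
Step 4: frontier [1 7 6, 3 4 11, 4 7 12, 5 8 11, 6 8 9] → take 1 7 (6); add 7.
Step 5: frontier [3 4 11, 5 8 11, 6 8 9, 3 7 8] → take 3 7 (8); add 3.
Step 6: frontier [2 3 3, 5 8 11, 6 8 9] → take 2 3 (3); add 2.
Step 7: frontier [2 8 13, 5 8 11, 6 8 9] → take 6 8 (9); add 8.
Vertex order: 5, 6, 4, 1, 7, 3, 2, 8. The 4th vertex is 1.

1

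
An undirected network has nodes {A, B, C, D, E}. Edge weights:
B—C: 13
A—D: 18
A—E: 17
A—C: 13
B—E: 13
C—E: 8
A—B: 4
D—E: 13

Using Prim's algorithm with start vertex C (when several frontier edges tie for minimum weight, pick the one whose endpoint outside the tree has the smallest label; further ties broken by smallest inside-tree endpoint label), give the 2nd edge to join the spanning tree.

Grow the tree from C using Prim:
Step 1: frontier [C—E 8, A—C 13, B—C 13] → take C—E (8); add E.
Step 2: frontier [A—C 13, B—C 13, B—E 13, D—E 13, A—E 17] → take A—C (13); add A.
Step 3: frontier [A—B 4, A—D 18, B—C 13, B—E 13, D—E 13] → take A—B (4); add B.
Step 4: frontier [A—D 18, D—E 13] → take D—E (13); add D.
The 2nd edge added is A—C.

A-C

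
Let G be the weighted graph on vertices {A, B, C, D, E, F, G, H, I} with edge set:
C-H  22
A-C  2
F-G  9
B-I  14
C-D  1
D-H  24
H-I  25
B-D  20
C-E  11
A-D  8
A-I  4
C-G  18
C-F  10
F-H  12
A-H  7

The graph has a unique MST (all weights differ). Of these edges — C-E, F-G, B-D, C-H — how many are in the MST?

Kruskal's algorithm — process edges by increasing weight (ties by edge label):
C-D (1): add — endpoints in different components.
A-C (2): add — endpoints in different components.
A-I (4): add — endpoints in different components.
A-H (7): add — endpoints in different components.
A-D (8): skip — A and D already connected.
F-G (9): add — endpoints in different components.
C-F (10): add — endpoints in different components.
C-E (11): add — endpoints in different components.
F-H (12): skip — F and H already connected.
B-I (14): add — endpoints in different components.
MST edge set: {C-D, A-C, A-I, A-H, F-G, C-F, C-E, B-I}.
Of the listed edges, {C-E, F-G} are in the MST → 2.

2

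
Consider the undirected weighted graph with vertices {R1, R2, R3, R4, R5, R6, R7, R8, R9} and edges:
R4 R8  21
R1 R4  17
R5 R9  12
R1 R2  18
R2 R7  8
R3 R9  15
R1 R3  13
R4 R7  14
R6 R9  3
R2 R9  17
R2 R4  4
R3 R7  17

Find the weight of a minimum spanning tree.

Prim, starting at R4.
Step 1: cheapest edge leaving the tree is R2 R4 (4); add R2.
Step 2: cheapest edge leaving the tree is R2 R7 (8); add R7.
Step 3: cheapest edge leaving the tree is R1 R4 (17); add R1.
Step 4: cheapest edge leaving the tree is R1 R3 (13); add R3.
Step 5: cheapest edge leaving the tree is R3 R9 (15); add R9.
Step 6: cheapest edge leaving the tree is R6 R9 (3); add R6.
Step 7: cheapest edge leaving the tree is R5 R9 (12); add R5.
Step 8: cheapest edge leaving the tree is R4 R8 (21); add R8.
MST edges: R2 R4, R2 R7, R1 R4, R1 R3, R3 R9, R6 R9, R5 R9, R4 R8; total weight 4+8+17+13+15+3+12+21 = 93.

93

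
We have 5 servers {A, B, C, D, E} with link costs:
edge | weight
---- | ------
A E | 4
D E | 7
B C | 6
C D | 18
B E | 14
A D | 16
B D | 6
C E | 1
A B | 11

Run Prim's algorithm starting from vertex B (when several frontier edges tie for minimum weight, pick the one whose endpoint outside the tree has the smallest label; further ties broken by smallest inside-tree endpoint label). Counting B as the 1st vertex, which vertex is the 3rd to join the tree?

Prim's algorithm from B:
Step 1: cheapest edge leaving the tree is B C (6); add C.
Step 2: cheapest edge leaving the tree is C E (1); add E.
Step 3: cheapest edge leaving the tree is A E (4); add A.
Step 4: cheapest edge leaving the tree is B D (6); add D.
Vertex order: B, C, E, A, D. The 3rd vertex is E.

E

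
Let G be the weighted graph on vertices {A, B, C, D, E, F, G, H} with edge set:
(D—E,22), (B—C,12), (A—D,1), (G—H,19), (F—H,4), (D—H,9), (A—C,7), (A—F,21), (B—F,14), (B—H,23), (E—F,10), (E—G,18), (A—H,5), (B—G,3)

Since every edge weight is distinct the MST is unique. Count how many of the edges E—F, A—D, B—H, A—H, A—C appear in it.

Kruskal's algorithm — process edges by increasing weight (ties by edge label):
A—D (1): add — endpoints in different components.
B—G (3): add — endpoints in different components.
F—H (4): add — endpoints in different components.
A—H (5): add — endpoints in different components.
A—C (7): add — endpoints in different components.
D—H (9): skip — D and H already connected.
E—F (10): add — endpoints in different components.
B—C (12): add — endpoints in different components.
MST edge set: {A—D, B—G, F—H, A—H, A—C, E—F, B—C}.
Of the listed edges, {E—F, A—D, A—H, A—C} are in the MST → 4.

4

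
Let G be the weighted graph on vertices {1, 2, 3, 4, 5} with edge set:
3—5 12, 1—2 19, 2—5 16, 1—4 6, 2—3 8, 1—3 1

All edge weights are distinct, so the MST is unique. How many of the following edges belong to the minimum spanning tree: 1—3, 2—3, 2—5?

Kruskal's algorithm — process edges by increasing weight (ties by edge label):
1—3 (1): add. Components now {1,3} {2} {4} {5}
1—4 (6): add. Components now {1,3,4} {2} {5}
2—3 (8): add. Components now {1,2,3,4} {5}
3—5 (12): add. Components now {1,2,3,4,5}
MST edge set: {1—3, 1—4, 2—3, 3—5}.
Of the listed edges, {1—3, 2—3} are in the MST → 2.

2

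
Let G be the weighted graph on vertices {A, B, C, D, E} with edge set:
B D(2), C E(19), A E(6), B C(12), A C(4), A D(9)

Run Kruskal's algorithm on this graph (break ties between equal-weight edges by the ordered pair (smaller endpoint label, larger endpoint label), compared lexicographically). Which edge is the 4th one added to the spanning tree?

Kruskal: consider edges lightest-first.
B D (2): add — endpoints in different components.
A C (4): add — endpoints in different components.
A E (6): add — endpoints in different components.
A D (9): add — endpoints in different components.
The 4th edge added is A D.

A-D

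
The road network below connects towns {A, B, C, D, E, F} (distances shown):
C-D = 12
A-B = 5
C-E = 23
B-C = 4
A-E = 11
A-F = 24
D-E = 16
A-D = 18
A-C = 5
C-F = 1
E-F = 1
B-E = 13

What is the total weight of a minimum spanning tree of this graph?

Kruskal: consider edges lightest-first.
C-F (1): add. Components now {A} {B} {C,F} {D} {E}
E-F (1): add. Components now {A} {B} {C,E,F} {D}
B-C (4): add. Components now {A} {B,C,E,F} {D}
A-B (5): add. Components now {A,B,C,E,F} {D}
A-C (5): skip — A and C already connected.
A-E (11): skip — A and E already connected.
C-D (12): add. Components now {A,B,C,D,E,F}
MST edges: C-F, E-F, B-C, A-B, C-D; total weight 1+1+4+5+12 = 23.

23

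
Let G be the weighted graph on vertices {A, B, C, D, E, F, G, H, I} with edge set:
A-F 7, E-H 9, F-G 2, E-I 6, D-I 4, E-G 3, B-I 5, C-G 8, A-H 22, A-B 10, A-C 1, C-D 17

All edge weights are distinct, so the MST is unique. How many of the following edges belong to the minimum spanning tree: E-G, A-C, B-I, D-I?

4

Kruskal's algorithm — process edges by increasing weight (ties by edge label):
A-C (1): add — endpoints in different components.
F-G (2): add — endpoints in different components.
E-G (3): add — endpoints in different components.
D-I (4): add — endpoints in different components.
B-I (5): add — endpoints in different components.
E-I (6): add — endpoints in different components.
A-F (7): add — endpoints in different components.
C-G (8): skip — C and G already connected.
E-H (9): add — endpoints in different components.
MST edge set: {A-C, F-G, E-G, D-I, B-I, E-I, A-F, E-H}.
Of the listed edges, {E-G, A-C, B-I, D-I} are in the MST → 4.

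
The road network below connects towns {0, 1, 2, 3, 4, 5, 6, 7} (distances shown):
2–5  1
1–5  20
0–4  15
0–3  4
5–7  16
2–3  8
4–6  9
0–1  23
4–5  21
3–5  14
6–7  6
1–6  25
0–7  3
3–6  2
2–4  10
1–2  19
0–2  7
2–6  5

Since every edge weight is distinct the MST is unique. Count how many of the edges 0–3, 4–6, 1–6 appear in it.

Kruskal: consider edges lightest-first.
2–5 (1): add — endpoints in different components.
3–6 (2): add — endpoints in different components.
0–7 (3): add — endpoints in different components.
0–3 (4): add — endpoints in different components.
2–6 (5): add — endpoints in different components.
6–7 (6): skip — 6 and 7 already connected.
0–2 (7): skip — 0 and 2 already connected.
2–3 (8): skip — 2 and 3 already connected.
4–6 (9): add — endpoints in different components.
2–4 (10): skip — 2 and 4 already connected.
3–5 (14): skip — 3 and 5 already connected.
0–4 (15): skip — 0 and 4 already connected.
5–7 (16): skip — 5 and 7 already connected.
1–2 (19): add — endpoints in different components.
MST edge set: {2–5, 3–6, 0–7, 0–3, 2–6, 4–6, 1–2}.
Of the listed edges, {0–3, 4–6} are in the MST → 2.

2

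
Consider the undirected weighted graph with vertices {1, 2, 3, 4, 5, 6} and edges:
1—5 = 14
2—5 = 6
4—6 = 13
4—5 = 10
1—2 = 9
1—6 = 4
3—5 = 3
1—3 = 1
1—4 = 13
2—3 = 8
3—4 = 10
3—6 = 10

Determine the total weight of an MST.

24

Grow the tree from 1 using Prim:
Step 1: frontier [1—3 1, 1—6 4, 1—2 9, 1—4 13, 1—5 14] → take 1—3 (1); add 3.
Step 2: frontier [1—6 4, 1—2 9, 1—4 13, 1—5 14, 3—5 3, 2—3 8, 3—4 10, 3—6 10] → take 3—5 (3); add 5.
Step 3: frontier [1—6 4, 1—2 9, 1—4 13, 2—3 8, 3—4 10, 3—6 10, 2—5 6, 4—5 10] → take 1—6 (4); add 6.
Step 4: frontier [1—2 9, 1—4 13, 2—3 8, 3—4 10, 2—5 6, 4—5 10, 4—6 13] → take 2—5 (6); add 2.
Step 5: frontier [1—4 13, 3—4 10, 4—5 10, 4—6 13] → take 3—4 (10); add 4.
MST edges: 1—3, 3—5, 1—6, 2—5, 3—4; total weight 1+3+4+6+10 = 24.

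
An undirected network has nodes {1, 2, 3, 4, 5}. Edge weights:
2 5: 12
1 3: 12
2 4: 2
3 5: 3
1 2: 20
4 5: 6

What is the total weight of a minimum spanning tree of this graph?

23

Grow the tree from 5 using Prim:
Step 1: cheapest edge leaving the tree is 3 5 (3); add 3.
Step 2: cheapest edge leaving the tree is 4 5 (6); add 4.
Step 3: cheapest edge leaving the tree is 2 4 (2); add 2.
Step 4: cheapest edge leaving the tree is 1 3 (12); add 1.
MST edges: 3 5, 4 5, 2 4, 1 3; total weight 3+6+2+12 = 23.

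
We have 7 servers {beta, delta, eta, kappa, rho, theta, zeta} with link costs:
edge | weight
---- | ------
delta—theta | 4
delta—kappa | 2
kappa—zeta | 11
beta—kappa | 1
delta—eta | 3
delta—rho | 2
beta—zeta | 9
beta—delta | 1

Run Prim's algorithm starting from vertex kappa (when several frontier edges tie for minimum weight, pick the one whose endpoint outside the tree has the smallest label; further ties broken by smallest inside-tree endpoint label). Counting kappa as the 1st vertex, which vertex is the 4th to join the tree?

rho

Grow the tree from kappa using Prim:
Step 1: frontier [beta—kappa 1, delta—kappa 2, kappa—zeta 11] → take beta—kappa (1); add beta.
Step 2: frontier [beta—delta 1, beta—zeta 9, delta—kappa 2, kappa—zeta 11] → take beta—delta (1); add delta.
Step 3: frontier [beta—zeta 9, delta—rho 2, delta—eta 3, delta—theta 4, kappa—zeta 11] → take delta—rho (2); add rho.
Step 4: frontier [beta—zeta 9, delta—eta 3, delta—theta 4, kappa—zeta 11] → take delta—eta (3); add eta.
Step 5: frontier [beta—zeta 9, delta—theta 4, kappa—zeta 11] → take delta—theta (4); add theta.
Step 6: frontier [beta—zeta 9, kappa—zeta 11] → take beta—zeta (9); add zeta.
Vertex order: kappa, beta, delta, rho, eta, theta, zeta. The 4th vertex is rho.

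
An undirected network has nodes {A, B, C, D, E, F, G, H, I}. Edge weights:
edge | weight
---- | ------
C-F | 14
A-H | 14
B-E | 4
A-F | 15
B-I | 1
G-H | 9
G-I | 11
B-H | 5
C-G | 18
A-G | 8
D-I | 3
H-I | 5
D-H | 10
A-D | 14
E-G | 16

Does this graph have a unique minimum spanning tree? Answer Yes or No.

No

Kruskal: consider edges lightest-first.
B-I (1): add — endpoints in different components.
D-I (3): add — endpoints in different components.
B-E (4): add — endpoints in different components.
B-H (5): add — endpoints in different components.
H-I (5): skip — H and I already connected.
A-G (8): add — endpoints in different components.
G-H (9): add — endpoints in different components.
D-H (10): skip — D and H already connected.
G-I (11): skip — G and I already connected.
A-D (14): skip — A and D already connected.
A-H (14): skip — A and H already connected.
C-F (14): add — endpoints in different components.
A-F (15): add — endpoints in different components.
Non-tree edge H-I has weight 5, equal to the heaviest edge on its tree cycle — swapping gives another MST of the same weight. Not unique.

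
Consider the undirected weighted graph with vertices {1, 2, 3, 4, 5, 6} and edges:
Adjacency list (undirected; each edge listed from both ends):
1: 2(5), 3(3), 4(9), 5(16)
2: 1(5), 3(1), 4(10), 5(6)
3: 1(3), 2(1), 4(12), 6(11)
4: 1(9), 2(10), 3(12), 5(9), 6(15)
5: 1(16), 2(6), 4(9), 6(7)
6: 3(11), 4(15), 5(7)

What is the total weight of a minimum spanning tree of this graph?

Prim's algorithm from 4:
Step 1: frontier [1-4 9, 4-5 9, 2-4 10, 3-4 12, 4-6 15] → take 1-4 (9); add 1.
Step 2: frontier [1-3 3, 1-2 5, 1-5 16, 4-5 9, 2-4 10, 3-4 12, 4-6 15] → take 1-3 (3); add 3.
Step 3: frontier [1-2 5, 1-5 16, 2-3 1, 3-6 11, 4-5 9, 2-4 10, 4-6 15] → take 2-3 (1); add 2.
Step 4: frontier [1-5 16, 2-5 6, 3-6 11, 4-5 9, 4-6 15] → take 2-5 (6); add 5.
Step 5: frontier [3-6 11, 4-6 15, 5-6 7] → take 5-6 (7); add 6.
MST edges: 1-4, 1-3, 2-3, 2-5, 5-6; total weight 9+3+1+6+7 = 26.

26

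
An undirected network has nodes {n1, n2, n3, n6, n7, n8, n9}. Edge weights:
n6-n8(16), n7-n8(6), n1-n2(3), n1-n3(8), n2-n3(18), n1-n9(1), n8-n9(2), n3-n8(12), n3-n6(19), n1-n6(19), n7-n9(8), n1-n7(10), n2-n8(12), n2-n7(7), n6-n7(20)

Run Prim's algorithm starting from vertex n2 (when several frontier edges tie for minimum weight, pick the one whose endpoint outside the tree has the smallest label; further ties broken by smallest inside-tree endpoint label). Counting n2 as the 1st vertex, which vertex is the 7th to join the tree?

n6

Prim, starting at n2.
Step 1: cheapest edge leaving the tree is n1-n2 (3); add n1.
Step 2: cheapest edge leaving the tree is n1-n9 (1); add n9.
Step 3: cheapest edge leaving the tree is n8-n9 (2); add n8.
Step 4: cheapest edge leaving the tree is n7-n8 (6); add n7.
Step 5: cheapest edge leaving the tree is n1-n3 (8); add n3.
Step 6: cheapest edge leaving the tree is n6-n8 (16); add n6.
Vertex order: n2, n1, n9, n8, n7, n3, n6. The 7th vertex is n6.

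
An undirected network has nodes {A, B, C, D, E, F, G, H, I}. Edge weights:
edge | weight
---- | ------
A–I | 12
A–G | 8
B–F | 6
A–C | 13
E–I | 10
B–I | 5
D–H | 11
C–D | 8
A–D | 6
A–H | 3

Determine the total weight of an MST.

58

Sort edges by weight, then run Kruskal:
A–H (3): add — endpoints in different components.
B–I (5): add — endpoints in different components.
A–D (6): add — endpoints in different components.
B–F (6): add — endpoints in different components.
A–G (8): add — endpoints in different components.
C–D (8): add — endpoints in different components.
E–I (10): add — endpoints in different components.
D–H (11): skip — D and H already connected.
A–I (12): add — endpoints in different components.
MST edges: A–H, B–I, A–D, B–F, A–G, C–D, E–I, A–I; total weight 3+5+6+6+8+8+10+12 = 58.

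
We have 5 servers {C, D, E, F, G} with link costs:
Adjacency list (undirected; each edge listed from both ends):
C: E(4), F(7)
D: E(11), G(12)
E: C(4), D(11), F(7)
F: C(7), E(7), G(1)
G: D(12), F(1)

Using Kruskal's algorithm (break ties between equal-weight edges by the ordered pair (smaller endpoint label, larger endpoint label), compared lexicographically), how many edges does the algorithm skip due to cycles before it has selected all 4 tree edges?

Kruskal's algorithm — process edges by increasing weight (ties by edge label):
F G (1): add. Components now {C} {D} {E} {F,G}
C E (4): add. Components now {C,E} {D} {F,G}
C F (7): add. Components now {C,E,F,G} {D}
E F (7): skip — E and F already connected.
D E (11): add. Components now {C,D,E,F,G}
Edges rejected before the tree was complete: 1.

1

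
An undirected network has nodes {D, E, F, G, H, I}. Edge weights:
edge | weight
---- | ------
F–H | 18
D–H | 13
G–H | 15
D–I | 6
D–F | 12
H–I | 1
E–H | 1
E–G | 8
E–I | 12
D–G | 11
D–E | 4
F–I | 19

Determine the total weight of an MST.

Prim's algorithm from I:
Step 1: cheapest edge leaving the tree is H–I (1); add H.
Step 2: cheapest edge leaving the tree is E–H (1); add E.
Step 3: cheapest edge leaving the tree is D–E (4); add D.
Step 4: cheapest edge leaving the tree is E–G (8); add G.
Step 5: cheapest edge leaving the tree is D–F (12); add F.
MST edges: H–I, E–H, D–E, E–G, D–F; total weight 1+1+4+8+12 = 26.

26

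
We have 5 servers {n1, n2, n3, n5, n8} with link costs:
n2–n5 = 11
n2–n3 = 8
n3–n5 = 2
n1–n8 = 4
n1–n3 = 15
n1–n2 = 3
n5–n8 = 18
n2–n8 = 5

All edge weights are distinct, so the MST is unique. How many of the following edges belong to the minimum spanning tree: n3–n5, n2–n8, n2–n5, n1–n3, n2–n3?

Kruskal: consider edges lightest-first.
n3–n5 (2): add. Components now {n3,n5} {n8} {n2} {n1}
n1–n2 (3): add. Components now {n3,n5} {n8} {n1,n2}
n1–n8 (4): add. Components now {n3,n5} {n1,n2,n8}
n2–n8 (5): skip — n8 and n2 already connected.
n2–n3 (8): add. Components now {n1,n2,n3,n5,n8}
MST edge set: {n3–n5, n1–n2, n1–n8, n2–n3}.
Of the listed edges, {n3–n5, n2–n3} are in the MST → 2.

2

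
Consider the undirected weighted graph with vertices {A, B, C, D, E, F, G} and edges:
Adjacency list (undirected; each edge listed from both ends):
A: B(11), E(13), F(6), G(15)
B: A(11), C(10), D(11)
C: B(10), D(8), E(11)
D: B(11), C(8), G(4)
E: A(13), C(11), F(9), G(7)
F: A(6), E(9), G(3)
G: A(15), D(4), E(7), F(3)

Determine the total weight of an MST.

38

Prim's algorithm from G:
Step 1: cheapest edge leaving the tree is F G (3); add F.
Step 2: cheapest edge leaving the tree is D G (4); add D.
Step 3: cheapest edge leaving the tree is A F (6); add A.
Step 4: cheapest edge leaving the tree is E G (7); add E.
Step 5: cheapest edge leaving the tree is C D (8); add C.
Step 6: cheapest edge leaving the tree is B C (10); add B.
MST edges: F G, D G, A F, E G, C D, B C; total weight 3+4+6+7+8+10 = 38.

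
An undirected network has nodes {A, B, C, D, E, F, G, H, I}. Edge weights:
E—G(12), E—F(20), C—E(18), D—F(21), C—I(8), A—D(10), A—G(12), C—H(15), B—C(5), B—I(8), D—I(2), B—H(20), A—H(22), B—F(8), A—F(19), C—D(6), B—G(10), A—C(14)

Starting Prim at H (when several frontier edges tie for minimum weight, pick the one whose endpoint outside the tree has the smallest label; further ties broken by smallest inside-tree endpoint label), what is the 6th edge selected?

Grow the tree from H using Prim:
Step 1: cheapest edge leaving the tree is C—H (15); add C.
Step 2: cheapest edge leaving the tree is B—C (5); add B.
Step 3: cheapest edge leaving the tree is C—D (6); add D.
Step 4: cheapest edge leaving the tree is D—I (2); add I.
Step 5: cheapest edge leaving the tree is B—F (8); add F.
Step 6: cheapest edge leaving the tree is A—D (10); add A.
Step 7: cheapest edge leaving the tree is B—G (10); add G.
Step 8: cheapest edge leaving the tree is E—G (12); add E.
The 6th edge added is A—D.

A-D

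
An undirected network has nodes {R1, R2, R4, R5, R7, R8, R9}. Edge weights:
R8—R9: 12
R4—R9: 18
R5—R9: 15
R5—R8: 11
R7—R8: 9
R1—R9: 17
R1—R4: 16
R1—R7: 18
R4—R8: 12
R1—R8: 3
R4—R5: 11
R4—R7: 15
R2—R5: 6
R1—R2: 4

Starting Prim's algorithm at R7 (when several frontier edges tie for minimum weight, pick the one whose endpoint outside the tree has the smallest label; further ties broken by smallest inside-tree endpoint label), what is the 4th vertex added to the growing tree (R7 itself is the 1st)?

Grow the tree from R7 using Prim:
Step 1: frontier [R7—R8 9, R4—R7 15, R1—R7 18] → take R7—R8 (9); add R8.
Step 2: frontier [R4—R7 15, R1—R7 18, R1—R8 3, R5—R8 11, R4—R8 12, R8—R9 12] → take R1—R8 (3); add R1.
Step 3: frontier [R1—R2 4, R1—R4 16, R1—R9 17, R4—R7 15, R5—R8 11, R4—R8 12, R8—R9 12] → take R1—R2 (4); add R2.
Step 4: frontier [R1—R4 16, R1—R9 17, R2—R5 6, R4—R7 15, R5—R8 11, R4—R8 12, R8—R9 12] → take R2—R5 (6); add R5.
Step 5: frontier [R1—R4 16, R1—R9 17, R4—R5 11, R5—R9 15, R4—R7 15, R4—R8 12, R8—R9 12] → take R4—R5 (11); add R4.
Step 6: frontier [R1—R9 17, R4—R9 18, R5—R9 15, R8—R9 12] → take R8—R9 (12); add R9.
Vertex order: R7, R8, R1, R2, R5, R4, R9. The 4th vertex is R2.

R2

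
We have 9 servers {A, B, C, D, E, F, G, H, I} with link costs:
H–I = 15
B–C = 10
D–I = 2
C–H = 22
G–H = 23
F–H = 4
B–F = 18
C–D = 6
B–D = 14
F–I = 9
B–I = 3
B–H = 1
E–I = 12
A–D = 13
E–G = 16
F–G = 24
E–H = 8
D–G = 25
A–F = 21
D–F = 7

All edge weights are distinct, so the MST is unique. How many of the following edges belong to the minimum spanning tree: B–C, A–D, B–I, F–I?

2

Kruskal: consider edges lightest-first.
B–H (1): add — endpoints in different components.
D–I (2): add — endpoints in different components.
B–I (3): add — endpoints in different components.
F–H (4): add — endpoints in different components.
C–D (6): add — endpoints in different components.
D–F (7): skip — D and F already connected.
E–H (8): add — endpoints in different components.
F–I (9): skip — F and I already connected.
B–C (10): skip — B and C already connected.
E–I (12): skip — E and I already connected.
A–D (13): add — endpoints in different components.
B–D (14): skip — B and D already connected.
H–I (15): skip — H and I already connected.
E–G (16): add — endpoints in different components.
MST edge set: {B–H, D–I, B–I, F–H, C–D, E–H, A–D, E–G}.
Of the listed edges, {A–D, B–I} are in the MST → 2.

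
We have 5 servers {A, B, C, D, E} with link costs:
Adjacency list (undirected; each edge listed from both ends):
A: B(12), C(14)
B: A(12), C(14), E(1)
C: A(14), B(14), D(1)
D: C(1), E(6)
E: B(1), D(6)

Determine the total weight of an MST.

Kruskal's algorithm — process edges by increasing weight (ties by edge label):
B—E (1): add. Components now {A} {B,E} {C} {D}
C—D (1): add. Components now {A} {B,E} {C,D}
D—E (6): add. Components now {A} {B,C,D,E}
A—B (12): add. Components now {A,B,C,D,E}
MST edges: B—E, C—D, D—E, A—B; total weight 1+1+6+12 = 20.

20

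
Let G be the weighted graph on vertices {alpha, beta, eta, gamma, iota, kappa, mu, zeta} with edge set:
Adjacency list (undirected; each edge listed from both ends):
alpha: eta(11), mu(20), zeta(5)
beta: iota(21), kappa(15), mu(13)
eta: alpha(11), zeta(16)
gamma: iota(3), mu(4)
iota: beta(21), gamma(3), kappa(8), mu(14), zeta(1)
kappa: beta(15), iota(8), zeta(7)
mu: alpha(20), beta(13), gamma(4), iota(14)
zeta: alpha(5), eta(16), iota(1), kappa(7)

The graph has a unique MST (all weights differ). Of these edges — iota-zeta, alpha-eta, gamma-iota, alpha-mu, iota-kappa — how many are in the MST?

Kruskal's algorithm — process edges by increasing weight (ties by edge label):
iota-zeta (1): add — endpoints in different components.
gamma-iota (3): add — endpoints in different components.
gamma-mu (4): add — endpoints in different components.
alpha-zeta (5): add — endpoints in different components.
kappa-zeta (7): add — endpoints in different components.
iota-kappa (8): skip — kappa and iota already connected.
alpha-eta (11): add — endpoints in different components.
beta-mu (13): add — endpoints in different components.
MST edge set: {iota-zeta, gamma-iota, gamma-mu, alpha-zeta, kappa-zeta, alpha-eta, beta-mu}.
Of the listed edges, {iota-zeta, alpha-eta, gamma-iota} are in the MST → 3.

3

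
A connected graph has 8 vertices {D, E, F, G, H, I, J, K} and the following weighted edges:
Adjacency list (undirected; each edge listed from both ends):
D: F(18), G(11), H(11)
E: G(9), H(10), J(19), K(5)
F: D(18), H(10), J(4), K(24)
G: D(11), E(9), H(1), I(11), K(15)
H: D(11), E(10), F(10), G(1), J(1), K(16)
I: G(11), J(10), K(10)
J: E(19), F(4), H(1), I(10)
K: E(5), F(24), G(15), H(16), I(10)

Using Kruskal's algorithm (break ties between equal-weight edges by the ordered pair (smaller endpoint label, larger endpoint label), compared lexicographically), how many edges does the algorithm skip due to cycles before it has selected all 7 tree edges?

3

Kruskal's algorithm — process edges by increasing weight (ties by edge label):
G–H (1): add — endpoints in different components.
H–J (1): add — endpoints in different components.
F–J (4): add — endpoints in different components.
E–K (5): add — endpoints in different components.
E–G (9): add — endpoints in different components.
E–H (10): skip — E and H already connected.
F–H (10): skip — F and H already connected.
I–J (10): add — endpoints in different components.
I–K (10): skip — I and K already connected.
D–G (11): add — endpoints in different components.
Edges rejected before the tree was complete: 3.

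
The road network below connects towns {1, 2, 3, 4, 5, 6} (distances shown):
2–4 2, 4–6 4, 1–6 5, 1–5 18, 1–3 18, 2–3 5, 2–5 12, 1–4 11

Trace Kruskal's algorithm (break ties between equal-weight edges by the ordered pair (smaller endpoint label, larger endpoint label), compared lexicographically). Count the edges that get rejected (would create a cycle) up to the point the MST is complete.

Sort edges by weight, then run Kruskal:
2–4 (2): add — endpoints in different components.
4–6 (4): add — endpoints in different components.
1–6 (5): add — endpoints in different components.
2–3 (5): add — endpoints in different components.
1–4 (11): skip — 1 and 4 already connected.
2–5 (12): add — endpoints in different components.
Edges rejected before the tree was complete: 1.

1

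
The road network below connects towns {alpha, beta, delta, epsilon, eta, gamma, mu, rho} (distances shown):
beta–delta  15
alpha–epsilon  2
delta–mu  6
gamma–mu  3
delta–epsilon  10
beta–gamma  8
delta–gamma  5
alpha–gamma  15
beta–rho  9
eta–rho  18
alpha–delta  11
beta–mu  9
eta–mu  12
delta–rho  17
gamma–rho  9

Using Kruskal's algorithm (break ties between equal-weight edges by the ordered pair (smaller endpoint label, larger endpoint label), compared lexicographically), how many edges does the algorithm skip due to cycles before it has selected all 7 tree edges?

4

Kruskal: consider edges lightest-first.
alpha–epsilon (2): add — endpoints in different components.
gamma–mu (3): add — endpoints in different components.
delta–gamma (5): add — endpoints in different components.
delta–mu (6): skip — delta and mu already connected.
beta–gamma (8): add — endpoints in different components.
beta–mu (9): skip — beta and mu already connected.
beta–rho (9): add — endpoints in different components.
gamma–rho (9): skip — gamma and rho already connected.
delta–epsilon (10): add — endpoints in different components.
alpha–delta (11): skip — delta and alpha already connected.
eta–mu (12): add — endpoints in different components.
Edges rejected before the tree was complete: 4.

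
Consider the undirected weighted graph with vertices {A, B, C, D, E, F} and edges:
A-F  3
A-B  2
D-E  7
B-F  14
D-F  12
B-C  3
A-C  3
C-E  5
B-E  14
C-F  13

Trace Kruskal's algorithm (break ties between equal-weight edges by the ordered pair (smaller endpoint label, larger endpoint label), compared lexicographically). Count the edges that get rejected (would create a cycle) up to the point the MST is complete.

1

Kruskal's algorithm — process edges by increasing weight (ties by edge label):
A-B (2): add — endpoints in different components.
A-C (3): add — endpoints in different components.
A-F (3): add — endpoints in different components.
B-C (3): skip — B and C already connected.
C-E (5): add — endpoints in different components.
D-E (7): add — endpoints in different components.
Edges rejected before the tree was complete: 1.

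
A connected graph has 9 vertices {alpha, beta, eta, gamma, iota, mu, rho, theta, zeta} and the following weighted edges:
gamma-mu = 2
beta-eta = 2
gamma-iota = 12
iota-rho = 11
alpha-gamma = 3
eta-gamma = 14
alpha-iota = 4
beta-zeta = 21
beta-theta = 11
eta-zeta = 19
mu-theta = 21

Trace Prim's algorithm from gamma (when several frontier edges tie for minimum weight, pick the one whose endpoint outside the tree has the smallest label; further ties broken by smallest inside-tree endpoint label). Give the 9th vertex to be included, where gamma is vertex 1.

Grow the tree from gamma using Prim:
Step 1: frontier [gamma-mu 2, alpha-gamma 3, gamma-iota 12, eta-gamma 14] → take gamma-mu (2); add mu.
Step 2: frontier [alpha-gamma 3, gamma-iota 12, eta-gamma 14, mu-theta 21] → take alpha-gamma (3); add alpha.
Step 3: frontier [alpha-iota 4, gamma-iota 12, eta-gamma 14, mu-theta 21] → take alpha-iota (4); add iota.
Step 4: frontier [eta-gamma 14, iota-rho 11, mu-theta 21] → take iota-rho (11); add rho.
Step 5: frontier [eta-gamma 14, mu-theta 21] → take eta-gamma (14); add eta.
Step 6: frontier [beta-eta 2, eta-zeta 19, mu-theta 21] → take beta-eta (2); add beta.
Step 7: frontier [beta-theta 11, beta-zeta 21, eta-zeta 19, mu-theta 21] → take beta-theta (11); add theta.
Step 8: frontier [beta-zeta 21, eta-zeta 19] → take eta-zeta (19); add zeta.
Vertex order: gamma, mu, alpha, iota, rho, eta, beta, theta, zeta. The 9th vertex is zeta.

zeta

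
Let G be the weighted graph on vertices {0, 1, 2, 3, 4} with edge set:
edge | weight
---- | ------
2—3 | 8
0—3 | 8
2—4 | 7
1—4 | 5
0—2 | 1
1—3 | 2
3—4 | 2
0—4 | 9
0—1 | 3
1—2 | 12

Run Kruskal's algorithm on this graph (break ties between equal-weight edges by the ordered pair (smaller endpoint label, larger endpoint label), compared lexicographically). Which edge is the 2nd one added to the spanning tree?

1-3

Kruskal: consider edges lightest-first.
0—2 (1): add — endpoints in different components.
1—3 (2): add — endpoints in different components.
3—4 (2): add — endpoints in different components.
0—1 (3): add — endpoints in different components.
The 2nd edge added is 1—3.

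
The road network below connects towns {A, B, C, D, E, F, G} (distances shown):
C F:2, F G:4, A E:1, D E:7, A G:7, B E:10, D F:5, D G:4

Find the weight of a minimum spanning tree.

Kruskal: consider edges lightest-first.
A E (1): add — endpoints in different components.
C F (2): add — endpoints in different components.
D G (4): add — endpoints in different components.
F G (4): add — endpoints in different components.
D F (5): skip — D and F already connected.
A G (7): add — endpoints in different components.
D E (7): skip — D and E already connected.
B E (10): add — endpoints in different components.
MST edges: A E, C F, D G, F G, A G, B E; total weight 1+2+4+4+7+10 = 28.

28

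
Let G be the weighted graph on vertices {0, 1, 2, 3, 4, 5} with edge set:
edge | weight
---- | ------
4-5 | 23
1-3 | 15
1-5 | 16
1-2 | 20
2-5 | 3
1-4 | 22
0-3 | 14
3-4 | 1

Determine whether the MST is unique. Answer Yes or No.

Yes

Kruskal's algorithm — process edges by increasing weight (ties by edge label):
3-4 (1): add — endpoints in different components.
2-5 (3): add — endpoints in different components.
0-3 (14): add — endpoints in different components.
1-3 (15): add — endpoints in different components.
1-5 (16): add — endpoints in different components.
Every non-tree edge has weight strictly greater than the heaviest edge on the tree path between its endpoints, so the MST is unique.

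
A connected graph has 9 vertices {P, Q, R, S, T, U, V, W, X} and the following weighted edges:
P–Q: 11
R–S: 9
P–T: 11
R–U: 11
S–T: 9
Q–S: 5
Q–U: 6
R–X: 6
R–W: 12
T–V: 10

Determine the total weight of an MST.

Grow the tree from V using Prim:
Step 1: frontier [T–V 10] → take T–V (10); add T.
Step 2: frontier [S–T 9, P–T 11] → take S–T (9); add S.
Step 3: frontier [Q–S 5, R–S 9, P–T 11] → take Q–S (5); add Q.
Step 4: frontier [Q–U 6, P–Q 11, R–S 9, P–T 11] → take Q–U (6); add U.
Step 5: frontier [P–Q 11, R–S 9, P–T 11, R–U 11] → take R–S (9); add R.
Step 6: frontier [P–Q 11, R–X 6, R–W 12, P–T 11] → take R–X (6); add X.
Step 7: frontier [P–Q 11, R–W 12, P–T 11] → take P–Q (11); add P.
Step 8: frontier [R–W 12] → take R–W (12); add W.
MST edges: T–V, S–T, Q–S, Q–U, R–S, R–X, P–Q, R–W; total weight 10+9+5+6+9+6+11+12 = 68.

68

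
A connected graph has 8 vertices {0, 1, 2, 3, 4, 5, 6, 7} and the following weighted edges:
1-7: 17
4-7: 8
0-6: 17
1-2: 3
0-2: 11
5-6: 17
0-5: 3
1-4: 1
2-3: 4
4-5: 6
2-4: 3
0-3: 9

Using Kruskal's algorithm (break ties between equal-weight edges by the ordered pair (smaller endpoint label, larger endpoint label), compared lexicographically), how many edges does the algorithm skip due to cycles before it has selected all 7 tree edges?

Sort edges by weight, then run Kruskal:
1-4 (1): add — endpoints in different components.
0-5 (3): add — endpoints in different components.
1-2 (3): add — endpoints in different components.
2-4 (3): skip — 2 and 4 already connected.
2-3 (4): add — endpoints in different components.
4-5 (6): add — endpoints in different components.
4-7 (8): add — endpoints in different components.
0-3 (9): skip — 0 and 3 already connected.
0-2 (11): skip — 0 and 2 already connected.
0-6 (17): add — endpoints in different components.
Edges rejected before the tree was complete: 3.

3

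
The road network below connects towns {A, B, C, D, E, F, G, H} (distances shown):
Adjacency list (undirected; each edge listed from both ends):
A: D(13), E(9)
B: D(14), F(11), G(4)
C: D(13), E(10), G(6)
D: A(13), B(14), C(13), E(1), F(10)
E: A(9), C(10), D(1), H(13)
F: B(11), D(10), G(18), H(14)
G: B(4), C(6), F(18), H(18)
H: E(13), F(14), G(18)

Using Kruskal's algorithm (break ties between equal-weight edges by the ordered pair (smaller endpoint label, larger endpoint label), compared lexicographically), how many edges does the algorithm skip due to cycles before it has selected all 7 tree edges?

3

Kruskal's algorithm — process edges by increasing weight (ties by edge label):
D—E (1): add — endpoints in different components.
B—G (4): add — endpoints in different components.
C—G (6): add — endpoints in different components.
A—E (9): add — endpoints in different components.
C—E (10): add — endpoints in different components.
D—F (10): add — endpoints in different components.
B—F (11): skip — B and F already connected.
A—D (13): skip — A and D already connected.
C—D (13): skip — C and D already connected.
E—H (13): add — endpoints in different components.
Edges rejected before the tree was complete: 3.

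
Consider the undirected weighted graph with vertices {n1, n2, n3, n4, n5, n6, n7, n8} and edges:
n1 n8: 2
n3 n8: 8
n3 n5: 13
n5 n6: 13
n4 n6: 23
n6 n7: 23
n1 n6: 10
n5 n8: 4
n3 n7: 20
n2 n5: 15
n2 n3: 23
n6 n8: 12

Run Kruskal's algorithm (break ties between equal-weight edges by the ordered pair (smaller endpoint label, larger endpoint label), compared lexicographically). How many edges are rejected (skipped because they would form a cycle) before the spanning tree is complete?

4

Sort edges by weight, then run Kruskal:
n1 n8 (2): add — endpoints in different components.
n5 n8 (4): add — endpoints in different components.
n3 n8 (8): add — endpoints in different components.
n1 n6 (10): add — endpoints in different components.
n6 n8 (12): skip — n8 and n6 already connected.
n3 n5 (13): skip — n5 and n3 already connected.
n5 n6 (13): skip — n5 and n6 already connected.
n2 n5 (15): add — endpoints in different components.
n3 n7 (20): add — endpoints in different components.
n2 n3 (23): skip — n2 and n3 already connected.
n4 n6 (23): add — endpoints in different components.
Edges rejected before the tree was complete: 4.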